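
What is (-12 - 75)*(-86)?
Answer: 7482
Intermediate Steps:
(-12 - 75)*(-86) = -87*(-86) = 7482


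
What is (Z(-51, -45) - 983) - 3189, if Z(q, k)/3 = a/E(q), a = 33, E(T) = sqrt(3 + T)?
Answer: -4172 - 33*I*sqrt(3)/4 ≈ -4172.0 - 14.289*I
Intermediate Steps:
Z(q, k) = 99/sqrt(3 + q) (Z(q, k) = 3*(33/(sqrt(3 + q))) = 3*(33/sqrt(3 + q)) = 99/sqrt(3 + q))
(Z(-51, -45) - 983) - 3189 = (99/sqrt(3 - 51) - 983) - 3189 = (99/sqrt(-48) - 983) - 3189 = (99*(-I*sqrt(3)/12) - 983) - 3189 = (-33*I*sqrt(3)/4 - 983) - 3189 = (-983 - 33*I*sqrt(3)/4) - 3189 = -4172 - 33*I*sqrt(3)/4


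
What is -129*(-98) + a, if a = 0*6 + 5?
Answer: 12647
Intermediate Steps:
a = 5 (a = 0 + 5 = 5)
-129*(-98) + a = -129*(-98) + 5 = 12642 + 5 = 12647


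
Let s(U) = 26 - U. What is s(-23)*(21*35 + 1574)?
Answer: 113141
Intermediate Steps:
s(-23)*(21*35 + 1574) = (26 - 1*(-23))*(21*35 + 1574) = (26 + 23)*(735 + 1574) = 49*2309 = 113141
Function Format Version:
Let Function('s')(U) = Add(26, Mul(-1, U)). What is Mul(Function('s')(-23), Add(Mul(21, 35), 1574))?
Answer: 113141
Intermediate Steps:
Mul(Function('s')(-23), Add(Mul(21, 35), 1574)) = Mul(Add(26, Mul(-1, -23)), Add(Mul(21, 35), 1574)) = Mul(Add(26, 23), Add(735, 1574)) = Mul(49, 2309) = 113141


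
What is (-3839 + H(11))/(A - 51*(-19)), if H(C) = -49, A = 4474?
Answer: -3888/5443 ≈ -0.71431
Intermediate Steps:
(-3839 + H(11))/(A - 51*(-19)) = (-3839 - 49)/(4474 - 51*(-19)) = -3888/(4474 + 969) = -3888/5443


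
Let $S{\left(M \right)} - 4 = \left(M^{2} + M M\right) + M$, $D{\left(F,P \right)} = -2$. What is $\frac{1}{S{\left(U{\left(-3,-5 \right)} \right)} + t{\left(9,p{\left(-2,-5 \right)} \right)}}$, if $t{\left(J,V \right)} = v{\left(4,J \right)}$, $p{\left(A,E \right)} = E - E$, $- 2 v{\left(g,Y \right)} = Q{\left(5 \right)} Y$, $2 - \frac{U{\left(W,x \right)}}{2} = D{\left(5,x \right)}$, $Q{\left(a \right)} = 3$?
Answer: $\frac{2}{253} \approx 0.0079051$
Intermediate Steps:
$U{\left(W,x \right)} = 8$ ($U{\left(W,x \right)} = 4 - -4 = 4 + 4 = 8$)
$v{\left(g,Y \right)} = - \frac{3 Y}{2}$
$p{\left(A,E \right)} = 0$
$t{\left(J,V \right)} = - \frac{3 J}{2}$
$S{\left(M \right)} = 4 + M + 2 M^{2}$ ($S{\left(M \right)} = 4 + \left(\left(M^{2} + M M\right) + M\right) = 4 + \left(\left(M^{2} + M^{2}\right) + M\right) = 4 + \left(2 M^{2} + M\right) = 4 + \left(M + 2 M^{2}\right) = 4 + M + 2 M^{2}$)
$\frac{1}{S{\left(U{\left(-3,-5 \right)} \right)} + t{\left(9,p{\left(-2,-5 \right)} \right)}} = \frac{1}{\left(4 + 8 + 2 \cdot 8^{2}\right) - \frac{27}{2}} = \frac{1}{\left(4 + 8 + 2 \cdot 64\right) - \frac{27}{2}} = \frac{1}{\left(4 + 8 + 128\right) - \frac{27}{2}} = \frac{1}{140 - \frac{27}{2}} = \frac{1}{\frac{253}{2}} = \frac{2}{253}$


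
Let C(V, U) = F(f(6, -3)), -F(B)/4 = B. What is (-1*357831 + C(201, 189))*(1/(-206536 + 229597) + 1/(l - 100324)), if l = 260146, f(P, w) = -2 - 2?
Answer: -21812760215/1228551714 ≈ -17.755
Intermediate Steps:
f(P, w) = -4
F(B) = -4*B
C(V, U) = 16 (C(V, U) = -4*(-4) = 16)
(-1*357831 + C(201, 189))*(1/(-206536 + 229597) + 1/(l - 100324)) = (-1*357831 + 16)*(1/(-206536 + 229597) + 1/(260146 - 100324)) = (-357831 + 16)*(1/23061 + 1/159822) = -357815*(1/23061 + 1/159822) = -357815*60961/1228551714 = -21812760215/1228551714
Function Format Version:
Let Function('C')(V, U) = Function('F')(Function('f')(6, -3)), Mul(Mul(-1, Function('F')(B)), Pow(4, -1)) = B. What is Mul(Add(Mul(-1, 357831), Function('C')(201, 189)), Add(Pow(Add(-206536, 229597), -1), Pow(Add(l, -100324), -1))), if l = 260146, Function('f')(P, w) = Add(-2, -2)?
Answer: Rational(-21812760215, 1228551714) ≈ -17.755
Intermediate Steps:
Function('f')(P, w) = -4
Function('F')(B) = Mul(-4, B)
Function('C')(V, U) = 16 (Function('C')(V, U) = Mul(-4, -4) = 16)
Mul(Add(Mul(-1, 357831), Function('C')(201, 189)), Add(Pow(Add(-206536, 229597), -1), Pow(Add(l, -100324), -1))) = Mul(Add(Mul(-1, 357831), 16), Add(Pow(Add(-206536, 229597), -1), Pow(Add(260146, -100324), -1))) = Mul(Add(-357831, 16), Add(Pow(23061, -1), Pow(159822, -1))) = Mul(-357815, Add(Rational(1, 23061), Rational(1, 159822))) = Mul(-357815, Rational(60961, 1228551714)) = Rational(-21812760215, 1228551714)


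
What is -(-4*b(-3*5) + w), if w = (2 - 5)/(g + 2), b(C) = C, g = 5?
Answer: -417/7 ≈ -59.571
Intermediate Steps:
w = -3/7 (w = (2 - 5)/(5 + 2) = -3/7 ≈ -0.42857)
-(-4*b(-3*5) + w) = -(-(-12)*5 - 3/7) = -(-4*(-15) - 3/7) = -(60 - 3/7) = -1*417/7 = -417/7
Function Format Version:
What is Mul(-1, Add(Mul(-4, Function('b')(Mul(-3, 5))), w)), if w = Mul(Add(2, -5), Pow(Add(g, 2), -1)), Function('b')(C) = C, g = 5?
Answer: Rational(-417, 7) ≈ -59.571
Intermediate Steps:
w = Rational(-3, 7) (w = Mul(Add(2, -5), Pow(Add(5, 2), -1)) = Mul(-3, Pow(7, -1)) = Mul(-3, Rational(1, 7)) = Rational(-3, 7) ≈ -0.42857)
Mul(-1, Add(Mul(-4, Function('b')(Mul(-3, 5))), w)) = Mul(-1, Add(Mul(-4, Mul(-3, 5)), Rational(-3, 7))) = Mul(-1, Add(Mul(-4, -15), Rational(-3, 7))) = Mul(-1, Add(60, Rational(-3, 7))) = Mul(-1, Rational(417, 7)) = Rational(-417, 7)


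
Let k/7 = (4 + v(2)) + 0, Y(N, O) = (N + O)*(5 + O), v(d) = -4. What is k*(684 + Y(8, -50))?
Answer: 0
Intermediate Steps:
Y(N, O) = (5 + O)*(N + O)
k = 0 (k = 7*((4 - 4) + 0) = 7*(0 + 0) = 7*0 = 0)
k*(684 + Y(8, -50)) = 0*(684 + ((-50)² + 5*8 + 5*(-50) + 8*(-50))) = 0*(684 + (2500 + 40 - 250 - 400)) = 0*(684 + 1890) = 0*2574 = 0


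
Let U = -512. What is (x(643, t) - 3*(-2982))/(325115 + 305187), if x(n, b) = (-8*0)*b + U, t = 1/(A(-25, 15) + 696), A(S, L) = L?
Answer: 4217/315151 ≈ 0.013381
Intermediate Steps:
t = 1/711 (t = 1/(15 + 696) = 1/711 ≈ 0.0014065)
x(n, b) = -512 (x(n, b) = (-8*0)*b - 512 = 0*b - 512 = 0 - 512 = -512)
(x(643, t) - 3*(-2982))/(325115 + 305187) = (-512 - 3*(-2982))/(325115 + 305187) = (-512 + 8946)/630302 = 8434*(1/630302) = 4217/315151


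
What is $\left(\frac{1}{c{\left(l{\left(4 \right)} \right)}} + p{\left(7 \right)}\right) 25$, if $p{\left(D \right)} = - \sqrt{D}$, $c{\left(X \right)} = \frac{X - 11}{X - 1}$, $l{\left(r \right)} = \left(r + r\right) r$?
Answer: $\frac{775}{21} - 25 \sqrt{7} \approx -29.239$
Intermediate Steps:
$l{\left(r \right)} = 2 r^{2}$ ($l{\left(r \right)} = 2 r r = 2 r^{2}$)
$c{\left(X \right)} = \frac{-11 + X}{-1 + X}$
$\left(\frac{1}{c{\left(l{\left(4 \right)} \right)}} + p{\left(7 \right)}\right) 25 = \left(\frac{1}{\frac{1}{-1 + 2 \cdot 4^{2}} \left(-11 + 2 \cdot 4^{2}\right)} - \sqrt{7}\right) 25 = \left(\frac{1}{\frac{1}{-1 + 2 \cdot 16} \left(-11 + 2 \cdot 16\right)} - \sqrt{7}\right) 25 = \left(\frac{1}{\frac{1}{-1 + 32} \left(-11 + 32\right)} - \sqrt{7}\right) 25 = \left(\frac{1}{\frac{1}{31} \cdot 21} - \sqrt{7}\right) 25 = \left(\frac{1}{\frac{21}{31}} - \sqrt{7}\right) 25 = \left(\frac{31}{21} - \sqrt{7}\right) 25 = \frac{775}{21} - 25 \sqrt{7}$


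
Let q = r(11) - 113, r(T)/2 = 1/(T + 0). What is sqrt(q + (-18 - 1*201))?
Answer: 5*I*sqrt(1606)/11 ≈ 18.216*I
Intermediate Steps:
r(T) = 2/T (r(T) = 2/(T + 0) = 2/T)
q = -1241/11 (q = 2/11 - 113 = -1241/11 ≈ -112.82)
sqrt(q + (-18 - 1*201)) = sqrt(-1241/11 + (-18 - 1*201)) = sqrt(-1241/11 + (-18 - 201)) = sqrt(-1241/11 - 219) = sqrt(-3650/11) = 5*I*sqrt(1606)/11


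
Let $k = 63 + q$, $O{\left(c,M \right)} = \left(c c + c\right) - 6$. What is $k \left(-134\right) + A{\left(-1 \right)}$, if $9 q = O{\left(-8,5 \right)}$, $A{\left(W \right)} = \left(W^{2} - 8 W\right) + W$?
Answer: $- \frac{82606}{9} \approx -9178.4$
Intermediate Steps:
$O{\left(c,M \right)} = -6 + c + c^{2}$ ($O{\left(c,M \right)} = \left(c^{2} + c\right) - 6 = \left(c + c^{2}\right) - 6 = -6 + c + c^{2}$)
$A{\left(W \right)} = W^{2} - 7 W$
$q = \frac{50}{9}$ ($q = \frac{-6 - 8 + \left(-8\right)^{2}}{9} = \frac{-6 - 8 + 64}{9} = \frac{1}{9} \cdot 50 = \frac{50}{9} \approx 5.5556$)
$k = \frac{617}{9}$ ($k = 63 + \frac{50}{9} = \frac{617}{9} \approx 68.556$)
$k \left(-134\right) + A{\left(-1 \right)} = \frac{617}{9} \left(-134\right) - \left(-7 - 1\right) = - \frac{82678}{9} - -8 = - \frac{82678}{9} + 8 = - \frac{82606}{9}$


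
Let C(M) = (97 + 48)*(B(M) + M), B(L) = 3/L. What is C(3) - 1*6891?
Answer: -6311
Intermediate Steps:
C(M) = 145*M + 435/M (C(M) = (97 + 48)*(3/M + M) = 145*(M + 3/M) = 145*M + 435/M)
C(3) - 1*6891 = (145*3 + 435/3) - 1*6891 = (435 + 435*(1/3)) - 6891 = (435 + 145) - 6891 = 580 - 6891 = -6311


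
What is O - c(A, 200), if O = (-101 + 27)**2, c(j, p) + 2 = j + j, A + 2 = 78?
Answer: 5326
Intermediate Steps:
A = 76 (A = -2 + 78 = 76)
c(j, p) = -2 + 2*j (c(j, p) = -2 + (j + j) = -2 + 2*j)
O = 5476 (O = (-74)**2 = 5476)
O - c(A, 200) = 5476 - (-2 + 2*76) = 5476 - (-2 + 152) = 5476 - 1*150 = 5476 - 150 = 5326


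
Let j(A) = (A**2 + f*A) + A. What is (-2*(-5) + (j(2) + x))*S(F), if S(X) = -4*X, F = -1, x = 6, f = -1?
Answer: 80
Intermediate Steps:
j(A) = A**2 (j(A) = (A**2 - A) + A = A**2)
(-2*(-5) + (j(2) + x))*S(F) = (-2*(-5) + (2**2 + 6))*(-4*(-1)) = (10 + (4 + 6))*4 = (10 + 10)*4 = 20*4 = 80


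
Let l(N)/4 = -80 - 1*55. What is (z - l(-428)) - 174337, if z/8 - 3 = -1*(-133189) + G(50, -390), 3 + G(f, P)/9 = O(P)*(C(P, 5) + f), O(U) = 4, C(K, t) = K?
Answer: 793603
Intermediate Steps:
l(N) = -540 (l(N) = 4*(-80 - 1*55) = 4*(-80 - 55) = 4*(-135) = -540)
G(f, P) = -27 + 36*P + 36*f (G(f, P) = -27 + 9*(4*(P + f)) = -27 + 9*(4*P + 4*f) = -27 + (36*P + 36*f) = -27 + 36*P + 36*f)
z = 967400 (z = 24 + 8*(-1*(-133189) + (-27 + 36*(-390) + 36*50)) = 24 + 8*(133189 + (-27 - 14040 + 1800)) = 24 + 8*(133189 - 12267) = 24 + 8*120922 = 24 + 967376 = 967400)
(z - l(-428)) - 174337 = (967400 - 1*(-540)) - 174337 = (967400 + 540) - 174337 = 967940 - 174337 = 793603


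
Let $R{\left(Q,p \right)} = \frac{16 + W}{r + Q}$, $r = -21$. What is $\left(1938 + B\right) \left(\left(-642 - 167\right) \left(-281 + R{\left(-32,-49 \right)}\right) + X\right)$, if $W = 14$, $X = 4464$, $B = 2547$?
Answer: $\frac{55207206015}{53} \approx 1.0416 \cdot 10^{9}$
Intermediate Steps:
$R{\left(Q,p \right)} = \frac{30}{-21 + Q}$ ($R{\left(Q,p \right)} = \frac{16 + 14}{-21 + Q} = \frac{30}{-21 + Q}$)
$\left(1938 + B\right) \left(\left(-642 - 167\right) \left(-281 + R{\left(-32,-49 \right)}\right) + X\right) = \left(1938 + 2547\right) \left(\left(-642 - 167\right) \left(-281 + \frac{30}{-21 - 32}\right) + 4464\right) = 4485 \left(- 809 \left(-281 + \frac{30}{-53}\right) + 4464\right) = 4485 \left(- 809 \left(-281 + 30 \left(- \frac{1}{53}\right)\right) + 4464\right) = 4485 \left(- 809 \left(-281 - \frac{30}{53}\right) + 4464\right) = 4485 \left(\left(-809\right) \left(- \frac{14923}{53}\right) + 4464\right) = 4485 \left(\frac{12072707}{53} + 4464\right) = 4485 \cdot \frac{12309299}{53} = \frac{55207206015}{53}$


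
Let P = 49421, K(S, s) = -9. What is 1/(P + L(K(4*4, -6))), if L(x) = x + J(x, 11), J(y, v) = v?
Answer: 1/49423 ≈ 2.0234e-5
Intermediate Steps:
L(x) = 11 + x (L(x) = x + 11 = 11 + x)
1/(P + L(K(4*4, -6))) = 1/(49421 + (11 - 9)) = 1/(49421 + 2) = 1/49423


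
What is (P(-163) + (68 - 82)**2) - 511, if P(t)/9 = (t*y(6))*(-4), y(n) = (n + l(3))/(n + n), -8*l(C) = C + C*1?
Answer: 9009/4 ≈ 2252.3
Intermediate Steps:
l(C) = -C/4 (l(C) = -(C + C*1)/8 = -(C + C)/8 = -C/4)
y(n) = (-3/4 + n)/(2*n) (y(n) = (n - 1/4*3)/(n + n) = (n - 3/4)/((2*n)) = (-3/4 + n)*(1/(2*n)) = (-3/4 + n)/(2*n))
P(t) = -63*t/4 (P(t) = 9*((t*((1/8)*(-3 + 4*6)/6))*(-4)) = 9*((t*((1/8)*(1/6)*(-3 + 24)))*(-4)) = 9*((t*((1/8)*(1/6)*21))*(-4)) = 9*((t*(7/16))*(-4)) = 9*((7*t/16)*(-4)) = 9*(-7*t/4) = -63*t/4)
(P(-163) + (68 - 82)**2) - 511 = (-63/4*(-163) + (68 - 82)**2) - 511 = (10269/4 + (-14)**2) - 511 = (10269/4 + 196) - 511 = 11053/4 - 511 = 9009/4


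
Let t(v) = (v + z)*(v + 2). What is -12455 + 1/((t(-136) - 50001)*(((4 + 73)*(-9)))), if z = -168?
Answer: -79969133474/6420645 ≈ -12455.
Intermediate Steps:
t(v) = (-168 + v)*(2 + v) (t(v) = (v - 168)*(v + 2) = (-168 + v)*(2 + v))
-12455 + 1/((t(-136) - 50001)*(((4 + 73)*(-9)))) = -12455 + 1/(((-336 + (-136)² - 166*(-136)) - 50001)*(((4 + 73)*(-9)))) = -12455 + 1/(((-336 + 18496 + 22576) - 50001)*((77*(-9)))) = -12455 + 1/((40736 - 50001)*(-693)) = -12455 - 1/693/(-9265) = -12455 - 1/9265*(-1/693) = -12455 + 1/6420645 = -79969133474/6420645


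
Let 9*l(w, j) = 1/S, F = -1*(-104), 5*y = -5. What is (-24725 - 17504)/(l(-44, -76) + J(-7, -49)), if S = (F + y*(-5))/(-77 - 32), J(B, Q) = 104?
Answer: -34551/85 ≈ -406.48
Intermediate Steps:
y = -1 (y = (⅕)*(-5) = -1)
F = 104
S = -1 (S = (104 - 1*(-5))/(-77 - 32) = (104 + 5)/(-109) = 109*(-1/109) = -1)
l(w, j) = -⅑ (l(w, j) = (⅑)/(-1) = (⅑)*(-1) = -⅑)
(-24725 - 17504)/(l(-44, -76) + J(-7, -49)) = (-24725 - 17504)/(-⅑ + 104) = -42229/935/9 = -42229*9/935 = -34551/85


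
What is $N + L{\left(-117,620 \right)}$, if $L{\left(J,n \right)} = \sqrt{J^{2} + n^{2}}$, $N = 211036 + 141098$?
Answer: $352134 + \sqrt{398089} \approx 3.5277 \cdot 10^{5}$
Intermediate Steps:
$N = 352134$
$N + L{\left(-117,620 \right)} = 352134 + \sqrt{\left(-117\right)^{2} + 620^{2}} = 352134 + \sqrt{13689 + 384400} = 352134 + \sqrt{398089}$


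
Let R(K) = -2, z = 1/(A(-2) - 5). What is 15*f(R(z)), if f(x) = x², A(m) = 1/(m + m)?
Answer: 60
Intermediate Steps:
A(m) = 1/(2*m)
z = -4/21 (z = 1/((½)/(-2) - 5) = 1/((½)*(-½) - 5) = 1/(-¼ - 5) = 1/(-21/4) = -4/21 ≈ -0.19048)
15*f(R(z)) = 15*(-2)² = 15*4 = 60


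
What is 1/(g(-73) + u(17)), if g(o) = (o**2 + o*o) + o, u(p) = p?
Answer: 1/10602 ≈ 9.4322e-5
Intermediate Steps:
g(o) = o + 2*o**2 (g(o) = (o**2 + o**2) + o = 2*o**2 + o = o + 2*o**2)
1/(g(-73) + u(17)) = 1/(-73*(1 + 2*(-73)) + 17) = 1/(-73*(1 - 146) + 17) = 1/(-73*(-145) + 17) = 1/(10585 + 17) = 1/10602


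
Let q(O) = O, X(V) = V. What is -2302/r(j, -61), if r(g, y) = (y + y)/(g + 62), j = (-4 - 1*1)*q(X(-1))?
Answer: 77117/61 ≈ 1264.2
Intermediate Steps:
j = 5 (j = (-4 - 1*1)*(-1) = (-4 - 1)*(-1) = -5*(-1) = 5)
r(g, y) = 2*y/(62 + g) (r(g, y) = (2*y)/(62 + g) = 2*y/(62 + g))
-2302/r(j, -61) = -2302/(2*(-61)/(62 + 5)) = -2302/(2*(-61)/67) = -2302/(2*(-61)*(1/67)) = -2302/(-122/67) = -2302*(-67/122) = 77117/61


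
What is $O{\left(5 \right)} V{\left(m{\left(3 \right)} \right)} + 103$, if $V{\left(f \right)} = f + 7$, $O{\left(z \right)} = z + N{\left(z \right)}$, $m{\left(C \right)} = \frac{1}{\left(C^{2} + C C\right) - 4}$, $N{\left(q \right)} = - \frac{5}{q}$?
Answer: $\frac{919}{7} \approx 131.29$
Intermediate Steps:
$m{\left(C \right)} = \frac{1}{-4 + 2 C^{2}}$ ($m{\left(C \right)} = \frac{1}{\left(C^{2} + C^{2}\right) - 4} = \frac{1}{2 C^{2} - 4} = \frac{1}{-4 + 2 C^{2}}$)
$O{\left(z \right)} = z - \frac{5}{z}$
$V{\left(f \right)} = 7 + f$
$O{\left(5 \right)} V{\left(m{\left(3 \right)} \right)} + 103 = \left(5 - \frac{5}{5}\right) \left(7 + \frac{1}{2 \left(-2 + 3^{2}\right)}\right) + 103 = \left(5 - 1\right) \left(7 + \frac{1}{2 \left(-2 + 9\right)}\right) + 103 = \left(5 - 1\right) \left(7 + \frac{1}{2 \cdot 7}\right) + 103 = 4 \left(7 + \frac{1}{2} \cdot \frac{1}{7}\right) + 103 = 4 \left(7 + \frac{1}{14}\right) + 103 = 4 \cdot \frac{99}{14} + 103 = \frac{198}{7} + 103 = \frac{919}{7}$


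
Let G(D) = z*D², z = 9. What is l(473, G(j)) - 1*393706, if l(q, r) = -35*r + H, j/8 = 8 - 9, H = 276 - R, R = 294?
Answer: -413884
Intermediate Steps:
H = -18 (H = 276 - 1*294 = 276 - 294 = -18)
j = -8 (j = 8*(8 - 9) = 8*(-1) = -8)
G(D) = 9*D²
l(q, r) = -18 - 35*r (l(q, r) = -35*r - 18 = -18 - 35*r)
l(473, G(j)) - 1*393706 = (-18 - 315*(-8)²) - 1*393706 = (-18 - 315*64) - 393706 = (-18 - 35*576) - 393706 = (-18 - 20160) - 393706 = -20178 - 393706 = -413884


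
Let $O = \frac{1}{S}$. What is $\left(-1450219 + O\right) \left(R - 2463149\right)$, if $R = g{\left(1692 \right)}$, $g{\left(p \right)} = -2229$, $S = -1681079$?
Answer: $\frac{6010425659597412156}{1681079} \approx 3.5753 \cdot 10^{12}$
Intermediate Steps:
$R = -2229$
$O = - \frac{1}{1681079}$ ($O = \frac{1}{-1681079} = - \frac{1}{1681079} \approx -5.9486 \cdot 10^{-7}$)
$\left(-1450219 + O\right) \left(R - 2463149\right) = \left(-1450219 - \frac{1}{1681079}\right) \left(-2229 - 2463149\right) = \left(- \frac{2437932706302}{1681079}\right) \left(-2465378\right) = \frac{6010425659597412156}{1681079}$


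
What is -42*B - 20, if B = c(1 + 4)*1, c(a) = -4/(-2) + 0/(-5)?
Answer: -104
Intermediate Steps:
c(a) = 2 (c(a) = -4*(-½) + 0*(-⅕) = 2 + 0 = 2)
B = 2 (B = 2*1 = 2)
-42*B - 20 = -42*2 - 20 = -84 - 20 = -104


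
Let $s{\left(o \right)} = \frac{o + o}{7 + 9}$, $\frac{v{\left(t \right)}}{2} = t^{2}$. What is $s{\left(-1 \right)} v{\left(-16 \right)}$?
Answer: $-64$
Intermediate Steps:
$v{\left(t \right)} = 2 t^{2}$
$s{\left(o \right)} = \frac{o}{8}$ ($s{\left(o \right)} = \frac{2 o}{16} = 2 o \frac{1}{16} = \frac{o}{8}$)
$s{\left(-1 \right)} v{\left(-16 \right)} = \frac{1}{8} \left(-1\right) 2 \left(-16\right)^{2} = - \frac{2 \cdot 256}{8} = \left(- \frac{1}{8}\right) 512 = -64$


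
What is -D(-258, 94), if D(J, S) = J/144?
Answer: 43/24 ≈ 1.7917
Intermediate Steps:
D(J, S) = J/144 (D(J, S) = J*(1/144) = J/144)
-D(-258, 94) = -(-258)/144 = -1*(-43/24) = 43/24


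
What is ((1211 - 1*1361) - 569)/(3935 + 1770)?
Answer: -719/5705 ≈ -0.12603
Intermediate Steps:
((1211 - 1*1361) - 569)/(3935 + 1770) = ((1211 - 1361) - 569)/5705 = (-150 - 569)*(1/5705) = -719*1/5705 = -719/5705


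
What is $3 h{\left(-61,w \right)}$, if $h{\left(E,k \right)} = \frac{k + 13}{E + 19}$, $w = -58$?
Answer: $\frac{45}{14} \approx 3.2143$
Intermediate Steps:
$h{\left(E,k \right)} = \frac{13 + k}{19 + E}$
$3 h{\left(-61,w \right)} = 3 \frac{13 - 58}{19 - 61} = 3 \frac{1}{-42} \left(-45\right) = 3 \left(\left(- \frac{1}{42}\right) \left(-45\right)\right) = 3 \cdot \frac{15}{14} = \frac{45}{14}$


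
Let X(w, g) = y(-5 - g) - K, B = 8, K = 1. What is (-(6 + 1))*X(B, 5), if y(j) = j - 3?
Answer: 98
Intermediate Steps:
y(j) = -3 + j
X(w, g) = -9 - g (X(w, g) = (-3 + (-5 - g)) - 1*1 = (-8 - g) - 1 = -9 - g)
(-(6 + 1))*X(B, 5) = (-(6 + 1))*(-9 - 1*5) = (-1*7)*(-9 - 5) = -7*(-14) = 98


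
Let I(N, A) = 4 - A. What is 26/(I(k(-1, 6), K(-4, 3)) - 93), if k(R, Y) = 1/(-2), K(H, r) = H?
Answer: -26/85 ≈ -0.30588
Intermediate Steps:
k(R, Y) = -1/2
26/(I(k(-1, 6), K(-4, 3)) - 93) = 26/((4 - 1*(-4)) - 93) = 26/((4 + 4) - 93) = 26/(8 - 93) = 26/(-85) = -1/85*26 = -26/85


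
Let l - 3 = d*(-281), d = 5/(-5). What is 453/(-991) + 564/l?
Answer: 107568/70361 ≈ 1.5288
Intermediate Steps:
d = -1 (d = 5*(-⅕) = -1)
l = 284 (l = 3 - 1*(-281) = 3 + 281 = 284)
453/(-991) + 564/l = 453/(-991) + 564/284 = 453*(-1/991) + 564*(1/284) = -453/991 + 141/71 = 107568/70361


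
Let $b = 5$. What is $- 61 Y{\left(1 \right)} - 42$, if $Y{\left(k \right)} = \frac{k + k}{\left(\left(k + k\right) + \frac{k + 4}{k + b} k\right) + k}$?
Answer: $- \frac{1698}{23} \approx -73.826$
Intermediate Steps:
$Y{\left(k \right)} = \frac{2 k}{3 k + \frac{k \left(4 + k\right)}{5 + k}}$ ($Y{\left(k \right)} = \frac{k + k}{\left(\left(k + k\right) + \frac{k + 4}{k + 5} k\right) + k} = \frac{2 k}{\left(2 k + \frac{4 + k}{5 + k} k\right) + k} = \frac{2 k}{\left(2 k + \frac{k \left(4 + k\right)}{5 + k}\right) + k} = \frac{2 k}{3 k + \frac{k \left(4 + k\right)}{5 + k}}$)
$- 61 Y{\left(1 \right)} - 42 = - 61 \frac{2 \left(5 + 1\right)}{19 + 4 \cdot 1} - 42 = - 61 \cdot 2 \frac{1}{19 + 4} \cdot 6 - 42 = - 61 \cdot 2 \cdot \frac{1}{23} \cdot 6 - 42 = \left(-61\right) \frac{12}{23} - 42 = - \frac{732}{23} - 42 = - \frac{1698}{23}$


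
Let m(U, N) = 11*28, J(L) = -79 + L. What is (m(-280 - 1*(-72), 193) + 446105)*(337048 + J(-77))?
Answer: 150392968396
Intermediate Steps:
m(U, N) = 308
(m(-280 - 1*(-72), 193) + 446105)*(337048 + J(-77)) = (308 + 446105)*(337048 + (-79 - 77)) = 446413*(337048 - 156) = 446413*336892 = 150392968396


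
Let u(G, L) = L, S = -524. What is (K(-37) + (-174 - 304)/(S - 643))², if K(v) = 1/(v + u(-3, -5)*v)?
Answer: 5171191921/29830816656 ≈ 0.17335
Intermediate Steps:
K(v) = -1/(4*v) (K(v) = 1/(v - 5*v) = 1/(-4*v) = -1/(4*v))
(K(-37) + (-174 - 304)/(S - 643))² = (-¼/(-37) + (-174 - 304)/(-524 - 643))² = (-¼*(-1/37) - 478/(-1167))² = (1/148 - 478*(-1/1167))² = (1/148 + 478/1167)² = (71911/172716)² = 5171191921/29830816656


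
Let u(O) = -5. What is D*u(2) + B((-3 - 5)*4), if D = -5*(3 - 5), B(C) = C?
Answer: -82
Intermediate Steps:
D = 10 (D = -5*(-2) = 10)
D*u(2) + B((-3 - 5)*4) = 10*(-5) + (-3 - 5)*4 = -50 - 8*4 = -50 - 32 = -82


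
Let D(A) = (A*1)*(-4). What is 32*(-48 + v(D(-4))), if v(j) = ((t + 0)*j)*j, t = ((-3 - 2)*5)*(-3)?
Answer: 612864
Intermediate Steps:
D(A) = -4*A (D(A) = A*(-4) = -4*A)
t = 75 (t = -5*5*(-3) = -25*(-3) = 75)
v(j) = 75*j² (v(j) = ((75 + 0)*j)*j = (75*j)*j = 75*j²)
32*(-48 + v(D(-4))) = 32*(-48 + 75*(-4*(-4))²) = 32*(-48 + 75*16²) = 32*(-48 + 75*256) = 32*(-48 + 19200) = 32*19152 = 612864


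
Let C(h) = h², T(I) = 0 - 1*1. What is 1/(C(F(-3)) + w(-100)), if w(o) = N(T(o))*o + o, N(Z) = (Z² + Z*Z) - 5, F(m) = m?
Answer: 1/209 ≈ 0.0047847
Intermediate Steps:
T(I) = -1 (T(I) = 0 - 1 = -1)
N(Z) = -5 + 2*Z² (N(Z) = (Z² + Z²) - 5 = 2*Z² - 5 = -5 + 2*Z²)
w(o) = -2*o (w(o) = (-5 + 2*(-1)²)*o + o = (-5 + 2*1)*o + o = (-5 + 2)*o + o = -3*o + o = -2*o)
1/(C(F(-3)) + w(-100)) = 1/((-3)² - 2*(-100)) = 1/(9 + 200) = 1/209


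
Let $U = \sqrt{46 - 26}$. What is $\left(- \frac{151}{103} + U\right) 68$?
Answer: $- \frac{10268}{103} + 136 \sqrt{5} \approx 204.42$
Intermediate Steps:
$U = 2 \sqrt{5}$ ($U = \sqrt{20} = 2 \sqrt{5} \approx 4.4721$)
$\left(- \frac{151}{103} + U\right) 68 = \left(- \frac{151}{103} + 2 \sqrt{5}\right) 68 = - \frac{10268}{103} + 136 \sqrt{5}$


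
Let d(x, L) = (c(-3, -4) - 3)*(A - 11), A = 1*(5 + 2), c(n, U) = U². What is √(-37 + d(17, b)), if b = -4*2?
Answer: I*√89 ≈ 9.434*I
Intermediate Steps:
A = 7 (A = 1*7 = 7)
b = -8
d(x, L) = -52 (d(x, L) = ((-4)² - 3)*(7 - 11) = (16 - 3)*(-4) = 13*(-4) = -52)
√(-37 + d(17, b)) = √(-37 - 52) = √(-89) = I*√89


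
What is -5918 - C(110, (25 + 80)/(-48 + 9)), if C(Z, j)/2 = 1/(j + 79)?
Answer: -2935341/496 ≈ -5918.0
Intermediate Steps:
C(Z, j) = 2/(79 + j) (C(Z, j) = 2/(j + 79) = 2/(79 + j))
-5918 - C(110, (25 + 80)/(-48 + 9)) = -5918 - 2/(79 + (25 + 80)/(-48 + 9)) = -5918 - 2/(79 + 105/(-39)) = -5918 - 2/(79 + 105*(-1/39)) = -5918 - 2/(79 - 35/13) = -5918 - 2/992/13 = -5918 - 2*13/992 = -5918 - 1*13/496 = -5918 - 13/496 = -2935341/496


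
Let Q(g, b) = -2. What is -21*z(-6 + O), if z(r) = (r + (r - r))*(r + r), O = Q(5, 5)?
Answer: -2688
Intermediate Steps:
O = -2
z(r) = 2*r² (z(r) = (r + 0)*(2*r) = r*(2*r) = 2*r²)
-21*z(-6 + O) = -42*(-6 - 2)² = -42*(-8)² = -42*64 = -21*128 = -2688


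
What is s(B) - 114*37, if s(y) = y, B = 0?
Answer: -4218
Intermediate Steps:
s(B) - 114*37 = 0 - 114*37 = 0 - 4218 = -4218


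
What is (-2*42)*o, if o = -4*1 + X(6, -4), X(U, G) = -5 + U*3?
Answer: -756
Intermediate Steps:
X(U, G) = -5 + 3*U
o = 9 (o = -4*1 + (-5 + 3*6) = -4 + (-5 + 18) = -4 + 13 = 9)
(-2*42)*o = -2*42*9 = -84*9 = -756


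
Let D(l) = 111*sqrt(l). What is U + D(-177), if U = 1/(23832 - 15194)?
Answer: 1/8638 + 111*I*sqrt(177) ≈ 0.00011577 + 1476.8*I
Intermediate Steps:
U = 1/8638 ≈ 0.00011577
U + D(-177) = 1/8638 + 111*sqrt(-177) = 1/8638 + 111*(I*sqrt(177)) = 1/8638 + 111*I*sqrt(177)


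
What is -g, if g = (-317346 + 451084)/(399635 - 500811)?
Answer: 66869/50588 ≈ 1.3218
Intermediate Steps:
g = -66869/50588 (g = 133738/(-101176) = 133738*(-1/101176) = -66869/50588 ≈ -1.3218)
-g = -1*(-66869/50588) = 66869/50588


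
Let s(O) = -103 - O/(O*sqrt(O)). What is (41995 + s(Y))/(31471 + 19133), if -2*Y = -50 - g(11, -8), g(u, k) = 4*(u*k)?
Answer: 3491/4217 + I*sqrt(151)/7641204 ≈ 0.82784 + 1.6082e-6*I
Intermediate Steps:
g(u, k) = 4*k*u (g(u, k) = 4*(k*u) = 4*k*u)
Y = -151 (Y = -(-50 - 4*(-8)*11)/2 = -(-50 - 1*(-352))/2 = -(-50 + 352)/2 = -1/2*302 = -151)
s(O) = -103 - 1/sqrt(O) (s(O) = -103 - O/(O**(3/2)) = -103 - O/O**(3/2) = -103 - 1/sqrt(O))
(41995 + s(Y))/(31471 + 19133) = (41995 + (-103 - 1/sqrt(-151)))/(31471 + 19133) = (41995 + (-103 - (-1)*I*sqrt(151)/151))/50604 = (41995 + (-103 + I*sqrt(151)/151))*(1/50604) = (41892 + I*sqrt(151)/151)*(1/50604) = 3491/4217 + I*sqrt(151)/7641204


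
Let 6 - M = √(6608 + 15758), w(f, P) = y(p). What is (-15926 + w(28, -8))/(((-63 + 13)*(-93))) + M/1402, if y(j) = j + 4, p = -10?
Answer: -5577191/1629825 - √22366/1402 ≈ -3.5286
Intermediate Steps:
y(j) = 4 + j
w(f, P) = -6 (w(f, P) = 4 - 10 = -6)
M = 6 - √22366 (M = 6 - √(6608 + 15758) = 6 - √22366 ≈ -143.55)
(-15926 + w(28, -8))/(((-63 + 13)*(-93))) + M/1402 = (-15926 - 6)/(((-63 + 13)*(-93))) + (6 - √22366)/1402 = -15932/((-50*(-93))) + (6 - √22366)*(1/1402) = -15932/4650 + (3/701 - √22366/1402) = -15932*1/4650 + (3/701 - √22366/1402) = -7966/2325 + (3/701 - √22366/1402) = -5577191/1629825 - √22366/1402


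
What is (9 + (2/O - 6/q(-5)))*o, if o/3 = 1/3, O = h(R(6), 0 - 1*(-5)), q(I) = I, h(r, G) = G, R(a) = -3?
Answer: 53/5 ≈ 10.600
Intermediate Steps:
O = 5 (O = 0 - 1*(-5) = 0 + 5 = 5)
o = 1 (o = 3/3 = 3*(⅓) = 1)
(9 + (2/O - 6/q(-5)))*o = (9 + (2/5 - 6/(-5)))*1 = (9 + (2*(⅕) - 6*(-⅕)))*1 = (9 + (⅖ + 6/5))*1 = (9 + 8/5)*1 = (53/5)*1 = 53/5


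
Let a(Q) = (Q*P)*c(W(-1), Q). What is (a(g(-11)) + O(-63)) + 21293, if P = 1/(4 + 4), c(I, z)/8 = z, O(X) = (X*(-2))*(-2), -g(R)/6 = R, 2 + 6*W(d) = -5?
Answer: 25397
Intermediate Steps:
W(d) = -7/6 (W(d) = -⅓ + (⅙)*(-5) = -⅓ - ⅚ = -7/6)
g(R) = -6*R
O(X) = 4*X (O(X) = -2*X*(-2) = 4*X)
c(I, z) = 8*z
P = ⅛ (P = 1/8 = ⅛ ≈ 0.12500)
a(Q) = Q² (a(Q) = (Q*(⅛))*(8*Q) = (Q/8)*(8*Q) = Q²)
(a(g(-11)) + O(-63)) + 21293 = ((-6*(-11))² + 4*(-63)) + 21293 = (66² - 252) + 21293 = (4356 - 252) + 21293 = 4104 + 21293 = 25397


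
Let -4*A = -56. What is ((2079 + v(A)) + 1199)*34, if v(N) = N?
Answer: 111928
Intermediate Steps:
A = 14 (A = -¼*(-56) = 14)
((2079 + v(A)) + 1199)*34 = ((2079 + 14) + 1199)*34 = (2093 + 1199)*34 = 3292*34 = 111928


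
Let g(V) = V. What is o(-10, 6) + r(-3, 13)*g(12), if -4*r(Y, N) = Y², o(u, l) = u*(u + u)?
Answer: 173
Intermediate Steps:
o(u, l) = 2*u² (o(u, l) = u*(2*u) = 2*u²)
r(Y, N) = -Y²/4
o(-10, 6) + r(-3, 13)*g(12) = 2*(-10)² - ¼*(-3)²*12 = 2*100 - ¼*9*12 = 200 - 9/4*12 = 200 - 27 = 173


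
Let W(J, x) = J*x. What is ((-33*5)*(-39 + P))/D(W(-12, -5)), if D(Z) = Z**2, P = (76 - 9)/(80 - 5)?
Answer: 15719/9000 ≈ 1.7466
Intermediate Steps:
P = 67/75 ≈ 0.89333
((-33*5)*(-39 + P))/D(W(-12, -5)) = ((-33*5)*(-39 + 67/75))/((-12*(-5))**2) = (-165*(-2858/75))/(60**2) = (31438/5)/3600 = (31438/5)*(1/3600) = 15719/9000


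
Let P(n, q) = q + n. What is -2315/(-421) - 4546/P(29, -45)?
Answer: 975453/3368 ≈ 289.62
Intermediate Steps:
P(n, q) = n + q
-2315/(-421) - 4546/P(29, -45) = -2315/(-421) - 4546/(29 - 45) = -2315*(-1/421) - 4546/(-16) = 2315/421 - 4546*(-1/16) = 2315/421 + 2273/8 = 975453/3368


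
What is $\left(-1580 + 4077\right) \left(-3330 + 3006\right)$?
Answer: $-809028$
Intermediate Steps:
$\left(-1580 + 4077\right) \left(-3330 + 3006\right) = 2497 \left(-324\right) = -809028$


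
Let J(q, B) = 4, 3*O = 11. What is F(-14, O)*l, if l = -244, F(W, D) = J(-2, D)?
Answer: -976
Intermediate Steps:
O = 11/3 (O = (⅓)*11 = 11/3 ≈ 3.6667)
F(W, D) = 4
F(-14, O)*l = 4*(-244) = -976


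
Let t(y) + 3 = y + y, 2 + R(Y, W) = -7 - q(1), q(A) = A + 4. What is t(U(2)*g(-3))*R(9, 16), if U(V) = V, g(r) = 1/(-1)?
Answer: 98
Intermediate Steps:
q(A) = 4 + A
g(r) = -1 (g(r) = 1*(-1) = -1)
R(Y, W) = -14 (R(Y, W) = -2 + (-7 - (4 + 1)) = -2 + (-7 - 1*5) = -2 + (-7 - 5) = -2 - 12 = -14)
t(y) = -3 + 2*y (t(y) = -3 + (y + y) = -3 + 2*y)
t(U(2)*g(-3))*R(9, 16) = (-3 + 2*(2*(-1)))*(-14) = (-3 + 2*(-2))*(-14) = (-3 - 4)*(-14) = -7*(-14) = 98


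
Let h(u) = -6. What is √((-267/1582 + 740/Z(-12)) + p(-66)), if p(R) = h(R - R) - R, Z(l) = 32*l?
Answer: √20868204714/18984 ≈ 7.6095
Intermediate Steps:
p(R) = -6 - R
√((-267/1582 + 740/Z(-12)) + p(-66)) = √((-267/1582 + 740/((32*(-12)))) + (-6 - 1*(-66))) = √((-267*1/1582 + 740/(-384)) + (-6 + 66)) = √((-267/1582 + 740*(-1/384)) + 60) = √((-267/1582 - 185/96) + 60) = √(-159151/75936 + 60) = √(4397009/75936) = √20868204714/18984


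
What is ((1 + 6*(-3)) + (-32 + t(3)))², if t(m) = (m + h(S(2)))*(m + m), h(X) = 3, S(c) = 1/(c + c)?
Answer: 169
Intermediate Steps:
S(c) = 1/(2*c)
t(m) = 2*m*(3 + m) (t(m) = (m + 3)*(m + m) = (3 + m)*(2*m) = 2*m*(3 + m))
((1 + 6*(-3)) + (-32 + t(3)))² = ((1 + 6*(-3)) + (-32 + 2*3*(3 + 3)))² = ((1 - 18) + (-32 + 2*3*6))² = (-17 + (-32 + 36))² = (-17 + 4)² = (-13)² = 169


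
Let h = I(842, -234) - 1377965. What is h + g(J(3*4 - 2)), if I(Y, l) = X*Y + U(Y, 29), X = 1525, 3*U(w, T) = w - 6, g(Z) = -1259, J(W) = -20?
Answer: -284686/3 ≈ -94895.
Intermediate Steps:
U(w, T) = -2 + w/3 (U(w, T) = (w - 6)/3 = (-6 + w)/3 = -2 + w/3)
I(Y, l) = -2 + 4576*Y/3 (I(Y, l) = 1525*Y + (-2 + Y/3) = -2 + 4576*Y/3)
h = -280909/3 (h = (-2 + (4576/3)*842) - 1377965 = (-2 + 3852992/3) - 1377965 = 3852986/3 - 1377965 = -280909/3 ≈ -93636.)
h + g(J(3*4 - 2)) = -280909/3 - 1259 = -284686/3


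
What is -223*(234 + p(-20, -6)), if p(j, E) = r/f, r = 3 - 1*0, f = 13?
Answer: -679035/13 ≈ -52233.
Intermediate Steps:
r = 3 (r = 3 + 0 = 3)
p(j, E) = 3/13
-223*(234 + p(-20, -6)) = -223*(234 + 3/13) = -223*3045/13 = -679035/13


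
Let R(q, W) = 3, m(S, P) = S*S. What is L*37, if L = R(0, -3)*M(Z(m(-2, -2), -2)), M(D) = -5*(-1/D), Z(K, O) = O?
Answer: -555/2 ≈ -277.50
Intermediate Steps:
m(S, P) = S²
M(D) = 5/D (M(D) = -(-5)/D = 5/D)
L = -15/2 (L = 3*(5/(-2)) = 3*(5*(-½)) = 3*(-5/2) = -15/2 ≈ -7.5000)
L*37 = -15/2*37 = -555/2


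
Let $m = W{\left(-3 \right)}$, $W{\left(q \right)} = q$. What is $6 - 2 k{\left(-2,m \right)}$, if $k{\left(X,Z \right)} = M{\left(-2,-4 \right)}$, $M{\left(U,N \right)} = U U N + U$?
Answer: $42$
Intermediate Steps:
$m = -3$
$M{\left(U,N \right)} = U + N U^{2}$ ($M{\left(U,N \right)} = U^{2} N + U = N U^{2} + U = U + N U^{2}$)
$k{\left(X,Z \right)} = -18$ ($k{\left(X,Z \right)} = - 2 \left(1 - -8\right) = - 2 \left(1 + 8\right) = \left(-2\right) 9 = -18$)
$6 - 2 k{\left(-2,m \right)} = 6 - -36 = 6 + 36 = 42$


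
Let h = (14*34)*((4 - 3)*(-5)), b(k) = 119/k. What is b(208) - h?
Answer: 495159/208 ≈ 2380.6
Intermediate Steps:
h = -2380 (h = 476*(1*(-5)) = 476*(-5) = -2380)
b(208) - h = 119/208 - 1*(-2380) = 119*(1/208) + 2380 = 119/208 + 2380 = 495159/208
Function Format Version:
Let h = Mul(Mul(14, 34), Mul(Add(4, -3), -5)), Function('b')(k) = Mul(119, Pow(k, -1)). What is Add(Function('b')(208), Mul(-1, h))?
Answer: Rational(495159, 208) ≈ 2380.6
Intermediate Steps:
h = -2380 (h = Mul(476, Mul(1, -5)) = Mul(476, -5) = -2380)
Add(Function('b')(208), Mul(-1, h)) = Add(Mul(119, Pow(208, -1)), Mul(-1, -2380)) = Add(Mul(119, Rational(1, 208)), 2380) = Add(Rational(119, 208), 2380) = Rational(495159, 208)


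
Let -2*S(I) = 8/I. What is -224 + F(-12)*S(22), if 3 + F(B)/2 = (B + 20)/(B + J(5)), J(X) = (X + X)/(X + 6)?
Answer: -149396/671 ≈ -222.65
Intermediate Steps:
S(I) = -4/I
J(X) = 2*X/(6 + X) (J(X) = (2*X)/(6 + X) = 2*X/(6 + X))
F(B) = -6 + 2*(20 + B)/(10/11 + B) (F(B) = -6 + 2*((B + 20)/(B + 2*5/(6 + 5))) = -6 + 2*((20 + B)/(B + 2*5/11)) = -6 + 2*((20 + B)/(B + 2*5*(1/11))) = -6 + 2*((20 + B)/(B + 10/11)) = -6 + 2*((20 + B)/(10/11 + B)) = -6 + 2*(20 + B)/(10/11 + B))
-224 + F(-12)*S(22) = -224 + (4*(95 - 11*(-12))/(10 + 11*(-12)))*(-4/22) = -224 + (4*(95 + 132)/(10 - 132))*(-4*1/22) = -224 + (4*227/(-122))*(-2/11) = -224 + (4*(-1/122)*227)*(-2/11) = -224 - 454/61*(-2/11) = -224 + 908/671 = -149396/671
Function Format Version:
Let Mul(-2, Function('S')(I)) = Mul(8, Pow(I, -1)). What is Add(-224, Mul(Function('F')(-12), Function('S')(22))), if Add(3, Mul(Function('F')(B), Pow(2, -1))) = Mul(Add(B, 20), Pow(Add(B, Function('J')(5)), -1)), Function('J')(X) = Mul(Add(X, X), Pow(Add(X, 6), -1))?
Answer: Rational(-149396, 671) ≈ -222.65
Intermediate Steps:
Function('S')(I) = Mul(-4, Pow(I, -1)) (Function('S')(I) = Mul(Rational(-1, 2), Mul(8, Pow(I, -1))) = Mul(-4, Pow(I, -1)))
Function('J')(X) = Mul(2, X, Pow(Add(6, X), -1)) (Function('J')(X) = Mul(Mul(2, X), Pow(Add(6, X), -1)) = Mul(2, X, Pow(Add(6, X), -1)))
Function('F')(B) = Add(-6, Mul(2, Pow(Add(Rational(10, 11), B), -1), Add(20, B))) (Function('F')(B) = Add(-6, Mul(2, Mul(Add(B, 20), Pow(Add(B, Mul(2, 5, Pow(Add(6, 5), -1))), -1)))) = Add(-6, Mul(2, Mul(Add(20, B), Pow(Add(B, Mul(2, 5, Pow(11, -1))), -1)))) = Add(-6, Mul(2, Mul(Add(20, B), Pow(Add(B, Mul(2, 5, Rational(1, 11))), -1)))) = Add(-6, Mul(2, Mul(Add(20, B), Pow(Add(B, Rational(10, 11)), -1)))) = Add(-6, Mul(2, Mul(Add(20, B), Pow(Add(Rational(10, 11), B), -1)))) = Add(-6, Mul(2, Mul(Pow(Add(Rational(10, 11), B), -1), Add(20, B)))) = Add(-6, Mul(2, Pow(Add(Rational(10, 11), B), -1), Add(20, B))))
Add(-224, Mul(Function('F')(-12), Function('S')(22))) = Add(-224, Mul(Mul(4, Pow(Add(10, Mul(11, -12)), -1), Add(95, Mul(-11, -12))), Mul(-4, Pow(22, -1)))) = Add(-224, Mul(Mul(4, Pow(Add(10, -132), -1), Add(95, 132)), Mul(-4, Rational(1, 22)))) = Add(-224, Mul(Mul(4, Pow(-122, -1), 227), Rational(-2, 11))) = Add(-224, Mul(Mul(4, Rational(-1, 122), 227), Rational(-2, 11))) = Add(-224, Mul(Rational(-454, 61), Rational(-2, 11))) = Add(-224, Rational(908, 671)) = Rational(-149396, 671)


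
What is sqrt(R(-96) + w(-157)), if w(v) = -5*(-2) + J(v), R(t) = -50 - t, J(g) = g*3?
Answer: I*sqrt(415) ≈ 20.372*I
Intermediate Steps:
J(g) = 3*g
w(v) = 10 + 3*v (w(v) = -5*(-2) + 3*v = 10 + 3*v)
sqrt(R(-96) + w(-157)) = sqrt((-50 - 1*(-96)) + (10 + 3*(-157))) = sqrt((-50 + 96) + (10 - 471)) = sqrt(46 - 461) = sqrt(-415) = I*sqrt(415)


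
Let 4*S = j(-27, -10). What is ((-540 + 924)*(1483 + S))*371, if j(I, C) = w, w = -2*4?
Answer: 210989184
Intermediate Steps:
w = -8
j(I, C) = -8
S = -2 (S = (¼)*(-8) = -2)
((-540 + 924)*(1483 + S))*371 = ((-540 + 924)*(1483 - 2))*371 = (384*1481)*371 = 568704*371 = 210989184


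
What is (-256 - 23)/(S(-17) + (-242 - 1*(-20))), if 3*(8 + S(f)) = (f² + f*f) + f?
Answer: 279/43 ≈ 6.4884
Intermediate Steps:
S(f) = -8 + f/3 + 2*f²/3 (S(f) = -8 + ((f² + f*f) + f)/3 = -8 + ((f² + f²) + f)/3 = -8 + (2*f² + f)/3 = -8 + (f + 2*f²)/3 = -8 + (f/3 + 2*f²/3) = -8 + f/3 + 2*f²/3)
(-256 - 23)/(S(-17) + (-242 - 1*(-20))) = (-256 - 23)/((-8 + (⅓)*(-17) + (⅔)*(-17)²) + (-242 - 1*(-20))) = -279/((-8 - 17/3 + (⅔)*289) + (-242 + 20)) = -279/((-8 - 17/3 + 578/3) - 222) = -279/(179 - 222) = -279/(-43) = -279*(-1/43) = 279/43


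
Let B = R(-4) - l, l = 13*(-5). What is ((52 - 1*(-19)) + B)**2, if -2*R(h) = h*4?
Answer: 20736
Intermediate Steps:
l = -65
R(h) = -2*h (R(h) = -h*4/2 = -2*h)
B = 73 (B = -2*(-4) - 1*(-65) = 8 + 65 = 73)
((52 - 1*(-19)) + B)**2 = ((52 - 1*(-19)) + 73)**2 = ((52 + 19) + 73)**2 = (71 + 73)**2 = 144**2 = 20736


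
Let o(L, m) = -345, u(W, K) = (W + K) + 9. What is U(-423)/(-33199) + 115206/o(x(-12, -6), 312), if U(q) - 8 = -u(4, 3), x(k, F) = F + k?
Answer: -1274907078/3817885 ≈ -333.93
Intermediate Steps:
u(W, K) = 9 + K + W (u(W, K) = (K + W) + 9 = 9 + K + W)
U(q) = -8 (U(q) = 8 - (9 + 3 + 4) = 8 - 1*16 = 8 - 16 = -8)
U(-423)/(-33199) + 115206/o(x(-12, -6), 312) = -8/(-33199) + 115206/(-345) = -8*(-1/33199) + 115206*(-1/345) = 8/33199 - 38402/115 = -1274907078/3817885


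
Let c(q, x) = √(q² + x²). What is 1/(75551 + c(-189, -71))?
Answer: 75551/5707912839 - √40762/5707912839 ≈ 1.3201e-5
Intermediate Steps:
1/(75551 + c(-189, -71)) = 1/(75551 + √((-189)² + (-71)²)) = 1/(75551 + √(35721 + 5041)) = 1/(75551 + √40762)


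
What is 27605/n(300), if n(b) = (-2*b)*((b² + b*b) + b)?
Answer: -5521/21636000 ≈ -0.00025518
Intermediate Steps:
n(b) = -2*b*(b + 2*b²) (n(b) = (-2*b)*((b² + b²) + b) = (-2*b)*(2*b² + b) = (-2*b)*(b + 2*b²) = -2*b*(b + 2*b²))
27605/n(300) = 27605/((300²*(-2 - 4*300))) = 27605/((90000*(-2 - 1200))) = 27605/((90000*(-1202))) = 27605/(-108180000) = 27605*(-1/108180000) = -5521/21636000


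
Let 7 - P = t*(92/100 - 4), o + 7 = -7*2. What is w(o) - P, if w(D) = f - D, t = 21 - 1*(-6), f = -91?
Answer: -4004/25 ≈ -160.16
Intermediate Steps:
t = 27 (t = 21 + 6 = 27)
o = -21 (o = -7 - 7*2 = -7 - 14 = -21)
w(D) = -91 - D
P = 2254/25 (P = 7 - 27*(92/100 - 4) = 7 - 27*(92*(1/100) - 4) = 7 - 27*(23/25 - 4) = 7 - 27*(-77)/25 = 7 - 1*(-2079/25) = 7 + 2079/25 = 2254/25 ≈ 90.160)
w(o) - P = (-91 - 1*(-21)) - 1*2254/25 = (-91 + 21) - 2254/25 = -70 - 2254/25 = -4004/25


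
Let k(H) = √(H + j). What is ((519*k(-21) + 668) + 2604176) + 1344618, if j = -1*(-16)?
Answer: 3949462 + 519*I*√5 ≈ 3.9495e+6 + 1160.5*I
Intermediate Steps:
j = 16
k(H) = √(16 + H) (k(H) = √(H + 16) = √(16 + H))
((519*k(-21) + 668) + 2604176) + 1344618 = ((519*√(16 - 21) + 668) + 2604176) + 1344618 = ((519*√(-5) + 668) + 2604176) + 1344618 = ((519*(I*√5) + 668) + 2604176) + 1344618 = ((519*I*√5 + 668) + 2604176) + 1344618 = ((668 + 519*I*√5) + 2604176) + 1344618 = (2604844 + 519*I*√5) + 1344618 = 3949462 + 519*I*√5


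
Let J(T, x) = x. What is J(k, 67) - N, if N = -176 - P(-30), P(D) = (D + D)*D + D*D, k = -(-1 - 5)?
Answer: 2943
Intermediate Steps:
k = 6 (k = -1*(-6) = 6)
P(D) = 3*D² (P(D) = (2*D)*D + D² = 2*D² + D² = 3*D²)
N = -2876 (N = -176 - 3*(-30)² = -176 - 3*900 = -176 - 1*2700 = -176 - 2700 = -2876)
J(k, 67) - N = 67 - 1*(-2876) = 67 + 2876 = 2943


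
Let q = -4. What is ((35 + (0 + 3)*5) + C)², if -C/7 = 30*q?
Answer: 792100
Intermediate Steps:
C = 840 (C = -210*(-4) = -7*(-120) = 840)
((35 + (0 + 3)*5) + C)² = ((35 + (0 + 3)*5) + 840)² = ((35 + 3*5) + 840)² = ((35 + 15) + 840)² = (50 + 840)² = 890² = 792100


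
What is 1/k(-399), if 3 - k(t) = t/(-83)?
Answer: -83/150 ≈ -0.55333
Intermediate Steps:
k(t) = 3 + t/83 (k(t) = 3 - t/(-83) = 3 - t*(-1)/83 = 3 - (-1)*t/83 = 3 + t/83)
1/k(-399) = 1/(3 + (1/83)*(-399)) = 1/(3 - 399/83) = 1/(-150/83) = -83/150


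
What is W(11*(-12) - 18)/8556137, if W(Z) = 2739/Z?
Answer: -913/427806850 ≈ -2.1341e-6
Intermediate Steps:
W(11*(-12) - 18)/8556137 = (2739/(11*(-12) - 18))/8556137 = (2739/(-132 - 18))*(1/8556137) = (2739/(-150))*(1/8556137) = (2739*(-1/150))*(1/8556137) = -913/50*1/8556137 = -913/427806850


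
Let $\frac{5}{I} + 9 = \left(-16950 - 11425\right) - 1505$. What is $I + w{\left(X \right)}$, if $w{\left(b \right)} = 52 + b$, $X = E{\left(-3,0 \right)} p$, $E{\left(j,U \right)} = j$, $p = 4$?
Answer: $\frac{1195555}{29889} \approx 40.0$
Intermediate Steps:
$X = -12$ ($X = \left(-3\right) 4 = -12$)
$I = - \frac{5}{29889}$ ($I = \frac{5}{-9 - 29880} = \frac{5}{-29889} = 5 \left(- \frac{1}{29889}\right) = - \frac{5}{29889} \approx -0.00016729$)
$I + w{\left(X \right)} = - \frac{5}{29889} + \left(52 - 12\right) = - \frac{5}{29889} + 40 = \frac{1195555}{29889}$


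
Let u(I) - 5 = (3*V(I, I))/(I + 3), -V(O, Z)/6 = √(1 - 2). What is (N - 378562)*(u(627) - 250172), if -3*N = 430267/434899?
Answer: 41186588940319609/434899 + 493909135981*I/45664395 ≈ 9.4704e+10 + 10816.0*I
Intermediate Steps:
V(O, Z) = -6*I (V(O, Z) = -6*√(1 - 2) = -6*I)
N = -430267/1304697 (N = -430267/(3*434899) = -⅓*430267/434899 = -430267/1304697 ≈ -0.32978)
u(I) = 5 - 18*I/(3 + I) (u(I) = 5 + (3*(-6*I))/(I + 3) = 5 + (-18*I)/(3 + I) = 5 - 18*I/(3 + I))
(N - 378562)*(u(627) - 250172) = (-430267/1304697 - 378562)*((15 - 18*I + 5*627)/(3 + 627) - 250172) = -493909135981*((15 - 18*I + 3135)/630 - 250172)/1304697 = -493909135981*((3150 - 18*I)/630 - 250172)/1304697 = -493909135981*((5 - I/35) - 250172)/1304697 = -493909135981*(-250167 - I/35)/1304697 = 41186588940319609/434899 + 493909135981*I/45664395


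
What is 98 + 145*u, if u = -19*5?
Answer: -13677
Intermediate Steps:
u = -95
98 + 145*u = 98 + 145*(-95) = 98 - 13775 = -13677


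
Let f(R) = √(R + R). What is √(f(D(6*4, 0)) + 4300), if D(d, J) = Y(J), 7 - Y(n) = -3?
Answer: √(4300 + 2*√5) ≈ 65.609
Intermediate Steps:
Y(n) = 10 (Y(n) = 7 - 1*(-3) = 7 + 3 = 10)
D(d, J) = 10
f(R) = √2*√R (f(R) = √(2*R) = √2*√R)
√(f(D(6*4, 0)) + 4300) = √(√2*√10 + 4300) = √(2*√5 + 4300) = √(4300 + 2*√5)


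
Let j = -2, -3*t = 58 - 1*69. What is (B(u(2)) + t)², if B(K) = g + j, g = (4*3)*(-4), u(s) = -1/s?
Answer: 19321/9 ≈ 2146.8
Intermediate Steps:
t = 11/3 (t = -(58 - 1*69)/3 = -(58 - 69)/3 = -⅓*(-11) = 11/3 ≈ 3.6667)
g = -48 (g = 12*(-4) = -48)
B(K) = -50 (B(K) = -48 - 2 = -50)
(B(u(2)) + t)² = (-50 + 11/3)² = (-139/3)² = 19321/9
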